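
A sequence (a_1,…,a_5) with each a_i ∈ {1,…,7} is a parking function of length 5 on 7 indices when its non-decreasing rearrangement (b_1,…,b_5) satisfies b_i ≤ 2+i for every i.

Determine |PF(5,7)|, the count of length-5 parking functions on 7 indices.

12288

Count = 3·8^4 = 3×4096 = 12288 [KW]
Check (3,5,1,7,1) → sorted (1,1,3,5,7): b_i ≤ 2+i ∀i, a PF.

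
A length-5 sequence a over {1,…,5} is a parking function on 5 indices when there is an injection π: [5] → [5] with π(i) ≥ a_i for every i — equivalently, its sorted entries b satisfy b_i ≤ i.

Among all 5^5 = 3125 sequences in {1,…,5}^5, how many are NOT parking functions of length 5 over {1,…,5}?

#PF = (5−5+1)·(5+1)^(5−1) = 1·1296 = 1296 (Konheim–Weiss)
One tuple (5,4,3,4,3) → sorted (3,3,4,4,5): b_1=3>1, not a PF.
So 3125 − 1296 = 1829 fail.

1829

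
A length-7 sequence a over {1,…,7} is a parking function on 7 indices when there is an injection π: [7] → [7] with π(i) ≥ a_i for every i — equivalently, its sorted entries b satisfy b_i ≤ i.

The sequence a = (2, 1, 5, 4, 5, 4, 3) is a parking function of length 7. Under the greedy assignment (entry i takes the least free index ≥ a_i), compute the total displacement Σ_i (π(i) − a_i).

4

Σπ = 28 ({1..7} each once); Σa = 2+1+5+4+5+4+3 = 24; disp = 28−24 = 4.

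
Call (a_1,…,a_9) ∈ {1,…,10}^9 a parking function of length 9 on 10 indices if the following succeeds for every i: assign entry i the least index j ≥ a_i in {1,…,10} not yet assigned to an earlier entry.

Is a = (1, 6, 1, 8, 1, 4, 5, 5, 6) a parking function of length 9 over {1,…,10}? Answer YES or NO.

YES

Order a: b = (1, 1, 1, 4, 5, 5, 6, 6, 8).
  b_1=1 ≤ 2
  b_2=1 ≤ 3
  b_3=1 ≤ 4
  b_4=4 ≤ 5
  b_5=5 ≤ 6
  b_6=5 ≤ 7
  b_7=6 ≤ 8
  b_8=6 ≤ 9
  b_9=8 ≤ 10
All bounds hold ⇒ YES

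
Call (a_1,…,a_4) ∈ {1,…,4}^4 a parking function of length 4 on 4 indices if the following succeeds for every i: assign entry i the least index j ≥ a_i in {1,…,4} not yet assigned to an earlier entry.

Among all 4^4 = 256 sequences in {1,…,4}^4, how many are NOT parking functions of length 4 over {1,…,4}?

131

#PF = (4−4+1)·(4+1)^(4−1) = 1 · 125 = 125
E.g. (4,4,2,2) → sorted (2,2,4,4): b_1=2>1, not a PF.
4^4 − 125 = 256 − 125 = 131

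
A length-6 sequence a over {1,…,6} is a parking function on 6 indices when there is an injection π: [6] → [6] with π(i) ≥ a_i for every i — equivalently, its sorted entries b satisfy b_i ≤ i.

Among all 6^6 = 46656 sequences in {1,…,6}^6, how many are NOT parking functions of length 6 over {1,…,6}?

29849

#PF = (6+1−6)·(6+1)^{6−1} = 1·16807 = 16807 (Pollak)
One tuple (4,6,6,2,1,2) → sorted (1,2,2,4,6,6): b_5=6>5, not a PF.
So 46656 − 16807 = 29849 fail.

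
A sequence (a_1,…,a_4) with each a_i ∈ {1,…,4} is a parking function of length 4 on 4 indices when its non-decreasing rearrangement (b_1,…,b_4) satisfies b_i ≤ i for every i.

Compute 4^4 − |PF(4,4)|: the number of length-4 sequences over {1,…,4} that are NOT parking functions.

131

Count = (5−4)·5^(4−1) = 1·125 = 125 (Konheim–Weiss)
One tuple (3,2,4,4) → sorted (2,3,4,4): b_1=2>1, not a PF.
Total 256; non-PF = 256−125 = 131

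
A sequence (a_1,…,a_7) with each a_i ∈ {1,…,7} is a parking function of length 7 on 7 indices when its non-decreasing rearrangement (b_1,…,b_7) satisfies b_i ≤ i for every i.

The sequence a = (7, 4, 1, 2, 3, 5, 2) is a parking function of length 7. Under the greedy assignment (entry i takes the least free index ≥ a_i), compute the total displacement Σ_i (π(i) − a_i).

4

Σπ = 28 ({1..7} each once); Σa = 7+4+1+2+3+5+2 = 24; disp = 28−24 = 4.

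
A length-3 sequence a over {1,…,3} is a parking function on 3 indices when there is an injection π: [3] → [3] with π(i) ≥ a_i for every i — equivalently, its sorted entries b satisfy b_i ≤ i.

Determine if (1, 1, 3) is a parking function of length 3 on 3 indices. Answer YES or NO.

YES

Sorted: b = (1, 1, 3).
  b_1=1 ≤ 1
  b_2=1 ≤ 2
  b_3=3 ≤ 3
All bounds hold ⇒ YES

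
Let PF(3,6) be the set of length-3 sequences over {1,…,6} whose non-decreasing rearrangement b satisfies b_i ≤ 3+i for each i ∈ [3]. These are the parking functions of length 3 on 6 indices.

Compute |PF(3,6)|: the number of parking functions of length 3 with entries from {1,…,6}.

|PF(3,6)| = (6+1−3)·(6+1)^{3−1} = 4·49 = 196
E.g. (2,2,2) → sorted (2,2,2): b_i ≤ 3+i ∀i, a PF.

196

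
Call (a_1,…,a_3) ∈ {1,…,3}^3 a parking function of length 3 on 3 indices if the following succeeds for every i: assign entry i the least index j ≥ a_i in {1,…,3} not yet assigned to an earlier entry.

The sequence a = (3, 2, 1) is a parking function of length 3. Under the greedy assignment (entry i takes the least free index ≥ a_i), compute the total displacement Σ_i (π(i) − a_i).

0

Σπ(i) = 1+…+3 = 6; Σa = 3+2+1 = 6; disp = 6−6 = 0.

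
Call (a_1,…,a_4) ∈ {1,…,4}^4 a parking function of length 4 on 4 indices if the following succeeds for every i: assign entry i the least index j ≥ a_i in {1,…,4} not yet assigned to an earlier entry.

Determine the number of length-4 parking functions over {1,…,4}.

125

|PF(4,4)| = 1·5^3 = 1×125 = 125 (Pollak)
One tuple (1,3,1,3) → sorted (1,1,3,3): b_i ≤ i ∀i, a PF.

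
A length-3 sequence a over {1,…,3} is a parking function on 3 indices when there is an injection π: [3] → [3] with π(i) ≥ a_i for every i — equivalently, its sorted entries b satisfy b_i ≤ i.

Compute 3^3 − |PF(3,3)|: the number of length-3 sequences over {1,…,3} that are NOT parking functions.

11

#PF = 1·4^2 = 1×16 = 16 (Konheim–Weiss)
Example (2,2,3) → sorted (2,2,3): b_1=2>1, not a PF.
3^3 − 16 = 27 − 16 = 11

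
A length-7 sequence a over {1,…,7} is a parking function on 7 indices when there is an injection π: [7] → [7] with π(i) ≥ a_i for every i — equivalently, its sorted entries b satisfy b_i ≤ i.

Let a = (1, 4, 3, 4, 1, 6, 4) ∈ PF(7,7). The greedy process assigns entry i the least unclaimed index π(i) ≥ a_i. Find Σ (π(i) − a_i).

5

Σπ = 7·8/2 = 28 (π permutes [7]); Σa = 1+4+3+4+1+6+4 = 23; disp = 28−23 = 5.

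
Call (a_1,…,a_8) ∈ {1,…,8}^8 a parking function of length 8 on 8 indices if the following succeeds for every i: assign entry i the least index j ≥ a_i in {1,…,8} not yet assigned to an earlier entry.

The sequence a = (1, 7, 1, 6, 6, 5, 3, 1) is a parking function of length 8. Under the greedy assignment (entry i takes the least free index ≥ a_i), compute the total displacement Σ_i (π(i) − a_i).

6

Σπ = 36 ({1..8} each once); Σa = 1+7+1+6+6+5+3+1 = 30; disp = 36−30 = 6.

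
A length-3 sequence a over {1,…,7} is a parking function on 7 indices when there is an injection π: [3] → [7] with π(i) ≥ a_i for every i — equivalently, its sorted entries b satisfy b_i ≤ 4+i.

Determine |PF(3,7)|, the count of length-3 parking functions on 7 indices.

#PF = (8−3)·8^(3−1) = 5 · 64 = 320 (Pollak)
Example (6,6,1) → sorted (1,6,6): b_i ≤ 4+i ∀i, a PF.

320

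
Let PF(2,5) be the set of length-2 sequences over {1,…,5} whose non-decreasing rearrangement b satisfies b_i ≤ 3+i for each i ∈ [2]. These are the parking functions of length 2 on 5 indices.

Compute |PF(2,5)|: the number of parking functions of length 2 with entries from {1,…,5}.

24

Count = 4·6^1 = 4·6 = 24
One tuple (3,4) → sorted (3,4): b_i ≤ 3+i ∀i, a PF.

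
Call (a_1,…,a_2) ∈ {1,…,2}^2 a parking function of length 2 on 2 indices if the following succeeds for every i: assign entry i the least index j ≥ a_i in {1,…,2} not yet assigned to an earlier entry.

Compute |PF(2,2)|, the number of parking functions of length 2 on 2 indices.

|PF(2,2)| = (2+1−2)·(2+1)^{2−1} = 1×3 = 3
Check (1,2) → sorted (1,2): b_i ≤ i ∀i, a PF.

3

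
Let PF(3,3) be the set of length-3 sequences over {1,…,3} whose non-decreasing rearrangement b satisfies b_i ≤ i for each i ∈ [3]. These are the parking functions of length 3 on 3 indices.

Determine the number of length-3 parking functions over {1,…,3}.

|PF| = (4−3)·4^(3−1) = 1×16 = 16 [KW]
Example (3,1,2) → sorted (1,2,3): b_i ≤ i ∀i, a PF.

16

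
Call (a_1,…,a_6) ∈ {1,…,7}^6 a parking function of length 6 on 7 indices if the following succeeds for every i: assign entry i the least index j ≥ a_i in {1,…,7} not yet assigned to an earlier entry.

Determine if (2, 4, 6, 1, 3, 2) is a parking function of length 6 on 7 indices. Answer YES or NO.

Sorted: b = (1, 2, 2, 3, 4, 6).
  b_1=1 ≤ 2
  b_2=2 ≤ 3
  b_3=2 ≤ 4
  b_4=3 ≤ 5
  b_5=4 ≤ 6
  b_6=6 ≤ 7
All bounds hold ⇒ YES

YES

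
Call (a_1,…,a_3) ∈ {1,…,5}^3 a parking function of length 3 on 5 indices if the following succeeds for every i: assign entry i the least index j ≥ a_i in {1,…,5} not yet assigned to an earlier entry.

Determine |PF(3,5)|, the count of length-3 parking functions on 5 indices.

|PF| = (6−3)·6^(3−1) = 3×36 = 108
E.g. (4,1,1) → sorted (1,1,4): b_i ≤ 2+i ∀i, a PF.

108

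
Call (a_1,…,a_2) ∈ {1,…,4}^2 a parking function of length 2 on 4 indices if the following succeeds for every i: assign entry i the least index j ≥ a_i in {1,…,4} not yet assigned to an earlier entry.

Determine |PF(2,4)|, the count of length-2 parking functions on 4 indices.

15

Count = (4−2+1)·(4+1)^(2−1) = 3 · 5 = 15 (Konheim–Weiss)
Example (2,3) → sorted (2,3): b_i ≤ 2+i ∀i, a PF.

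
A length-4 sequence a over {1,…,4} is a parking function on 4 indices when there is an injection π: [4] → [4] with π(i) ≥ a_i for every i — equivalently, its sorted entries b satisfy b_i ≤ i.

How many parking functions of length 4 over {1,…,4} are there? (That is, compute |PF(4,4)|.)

#PF = 1·5^3 = 1×125 = 125 (Konheim–Weiss)
One tuple (2,2,1,2) → sorted (1,2,2,2): b_i ≤ i ∀i, a PF.

125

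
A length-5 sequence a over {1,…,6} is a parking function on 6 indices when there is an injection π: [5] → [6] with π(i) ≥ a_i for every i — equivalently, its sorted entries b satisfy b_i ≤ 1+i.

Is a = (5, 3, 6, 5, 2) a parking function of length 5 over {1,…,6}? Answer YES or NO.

Rearranged: b = (2, 3, 5, 5, 6).
  b_1=2 ≤ 2
  b_2=3 ≤ 3
  b_3=5 > 4
  fails at i=3 ⇒ NO

NO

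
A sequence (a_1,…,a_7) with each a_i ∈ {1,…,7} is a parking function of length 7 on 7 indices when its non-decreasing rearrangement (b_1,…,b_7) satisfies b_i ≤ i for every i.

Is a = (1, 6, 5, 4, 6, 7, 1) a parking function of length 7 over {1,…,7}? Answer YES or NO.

Sorted: b = (1, 1, 4, 5, 6, 6, 7).
  b_1=1 ≤ 1
  b_2=1 ≤ 2
  b_3=4 > 3
  fails at i=3 ⇒ NO

NO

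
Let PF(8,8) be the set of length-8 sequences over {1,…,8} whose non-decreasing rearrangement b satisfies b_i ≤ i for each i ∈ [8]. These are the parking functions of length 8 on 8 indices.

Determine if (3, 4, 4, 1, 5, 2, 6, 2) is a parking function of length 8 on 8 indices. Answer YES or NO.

YES

Order a: b = (1, 2, 2, 3, 4, 4, 5, 6).
  b_1=1 ≤ 1
  b_2=2 ≤ 2
  b_3=2 ≤ 3
  b_4=3 ≤ 4
  b_5=4 ≤ 5
  b_6=4 ≤ 6
  b_7=5 ≤ 7
  b_8=6 ≤ 8
All bounds hold ⇒ YES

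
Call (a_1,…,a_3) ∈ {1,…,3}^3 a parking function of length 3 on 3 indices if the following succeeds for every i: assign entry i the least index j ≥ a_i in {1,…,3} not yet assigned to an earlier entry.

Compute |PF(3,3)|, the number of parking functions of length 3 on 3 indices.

|PF(3,3)| = (4−3)·4^(3−1) = 1×16 = 16 [KW]
Example (2,2,1) → sorted (1,2,2): b_i ≤ i ∀i, a PF.

16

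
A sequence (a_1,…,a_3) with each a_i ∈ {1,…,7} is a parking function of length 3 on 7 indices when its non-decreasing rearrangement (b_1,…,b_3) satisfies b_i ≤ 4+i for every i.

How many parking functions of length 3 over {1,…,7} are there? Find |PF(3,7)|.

Count = (7+1−3)·(7+1)^{3−1} = 5 · 64 = 320
Example (4,3,6) → sorted (3,4,6): b_i ≤ 4+i ∀i, a PF.

320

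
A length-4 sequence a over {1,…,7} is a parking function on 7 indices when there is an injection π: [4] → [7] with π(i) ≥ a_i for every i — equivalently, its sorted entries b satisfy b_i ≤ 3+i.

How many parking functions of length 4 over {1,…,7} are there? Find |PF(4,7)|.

#PF = 4·8^3 = 4·512 = 2048
One tuple (1,2,2,7) → sorted (1,2,2,7): b_i ≤ 3+i ∀i, a PF.

2048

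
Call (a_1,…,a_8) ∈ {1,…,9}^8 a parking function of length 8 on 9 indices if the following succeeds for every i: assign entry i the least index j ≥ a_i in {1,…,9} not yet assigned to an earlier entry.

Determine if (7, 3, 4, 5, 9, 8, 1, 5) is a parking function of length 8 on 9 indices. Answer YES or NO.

Sorted: b = (1, 3, 4, 5, 5, 7, 8, 9).
  b_1=1 ≤ 2
  b_2=3 ≤ 3
  b_3=4 ≤ 4
  b_4=5 ≤ 5
  b_5=5 ≤ 6
  b_6=7 ≤ 7
  b_7=8 ≤ 8
  b_8=9 ≤ 9
All bounds hold ⇒ YES

YES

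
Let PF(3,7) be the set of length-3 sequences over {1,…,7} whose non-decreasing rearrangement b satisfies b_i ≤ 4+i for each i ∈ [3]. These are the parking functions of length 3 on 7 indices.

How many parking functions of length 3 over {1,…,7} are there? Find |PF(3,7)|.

320

#PF = (7−3+1)·(7+1)^(3−1) = 5 · 64 = 320 (Pollak)
Example (7,1,2) → sorted (1,2,7): b_i ≤ 4+i ∀i, a PF.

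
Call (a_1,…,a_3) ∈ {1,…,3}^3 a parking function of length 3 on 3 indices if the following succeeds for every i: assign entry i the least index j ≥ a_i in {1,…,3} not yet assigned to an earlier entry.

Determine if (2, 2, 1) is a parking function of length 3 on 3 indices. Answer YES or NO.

YES

Order a: b = (1, 2, 2).
  b_1=1 ≤ 1
  b_2=2 ≤ 2
  b_3=2 ≤ 3
All bounds hold ⇒ YES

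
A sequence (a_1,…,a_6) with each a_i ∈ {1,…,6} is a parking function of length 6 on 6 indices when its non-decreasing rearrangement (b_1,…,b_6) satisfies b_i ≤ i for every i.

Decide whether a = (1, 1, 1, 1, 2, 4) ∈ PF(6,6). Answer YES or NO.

Rearranged: b = (1, 1, 1, 1, 2, 4).
  b_1=1 ≤ 1
  b_2=1 ≤ 2
  b_3=1 ≤ 3
  b_4=1 ≤ 4
  b_5=2 ≤ 5
  b_6=4 ≤ 6
All bounds hold ⇒ YES

YES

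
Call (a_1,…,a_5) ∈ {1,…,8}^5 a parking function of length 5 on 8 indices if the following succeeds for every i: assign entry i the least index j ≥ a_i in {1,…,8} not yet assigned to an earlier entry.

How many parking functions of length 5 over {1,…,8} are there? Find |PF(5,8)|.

|PF| = (8−5+1)·(8+1)^(5−1) = 4·6561 = 26244 (Konheim–Weiss)
E.g. (3,3,7,4,3) → sorted (3,3,3,4,7): b_i ≤ 3+i ∀i, a PF.

26244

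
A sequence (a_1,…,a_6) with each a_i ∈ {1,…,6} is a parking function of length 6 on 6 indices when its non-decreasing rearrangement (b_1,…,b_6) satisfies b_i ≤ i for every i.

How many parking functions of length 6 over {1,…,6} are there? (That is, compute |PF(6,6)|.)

|PF(6,6)| = (6−6+1)·(6+1)^(6−1) = 1 · 16807 = 16807 (Konheim–Weiss)
One tuple (4,1,4,1,2,3) → sorted (1,1,2,3,4,4): b_i ≤ i ∀i, a PF.

16807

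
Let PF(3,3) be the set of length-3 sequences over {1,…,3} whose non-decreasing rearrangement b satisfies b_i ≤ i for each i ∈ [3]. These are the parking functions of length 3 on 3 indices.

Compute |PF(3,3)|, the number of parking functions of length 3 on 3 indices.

#PF = 1·4^2 = 1 · 16 = 16 (Pollak)
Example (2,2,1) → sorted (1,2,2): b_i ≤ i ∀i, a PF.

16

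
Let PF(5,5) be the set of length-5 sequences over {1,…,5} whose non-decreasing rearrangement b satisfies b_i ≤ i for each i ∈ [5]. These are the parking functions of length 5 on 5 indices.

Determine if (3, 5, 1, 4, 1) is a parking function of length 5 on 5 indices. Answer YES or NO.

Order a: b = (1, 1, 3, 4, 5).
  b_1=1 ≤ 1
  b_2=1 ≤ 2
  b_3=3 ≤ 3
  b_4=4 ≤ 4
  b_5=5 ≤ 5
All bounds hold ⇒ YES

YES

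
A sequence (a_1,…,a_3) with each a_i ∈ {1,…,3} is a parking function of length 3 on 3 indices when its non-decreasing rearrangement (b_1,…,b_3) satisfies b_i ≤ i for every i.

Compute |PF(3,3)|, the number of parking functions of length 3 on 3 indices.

|PF| = 1·4^2 = 1 · 16 = 16
E.g. (3,2,1) → sorted (1,2,3): b_i ≤ i ∀i, a PF.

16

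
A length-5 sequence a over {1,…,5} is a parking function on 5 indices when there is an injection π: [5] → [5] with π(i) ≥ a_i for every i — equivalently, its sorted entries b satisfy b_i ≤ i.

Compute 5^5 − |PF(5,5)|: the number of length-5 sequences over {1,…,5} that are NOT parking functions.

1829

#PF = (5+1−5)·(5+1)^{5−1} = 1×1296 = 1296
Check (5,4,5,3,5) → sorted (3,4,5,5,5): b_1=3>1, not a PF.
So 3125 − 1296 = 1829 fail.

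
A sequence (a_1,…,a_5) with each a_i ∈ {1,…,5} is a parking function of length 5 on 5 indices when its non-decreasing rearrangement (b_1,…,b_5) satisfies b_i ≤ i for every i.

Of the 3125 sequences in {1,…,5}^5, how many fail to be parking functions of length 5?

1829

Count = (5−5+1)·(5+1)^(5−1) = 1·1296 = 1296 (Pollak)
Example (3,4,2,4,2) → sorted (2,2,3,4,4): b_1=2>1, not a PF.
5^5 − 1296 = 3125 − 1296 = 1829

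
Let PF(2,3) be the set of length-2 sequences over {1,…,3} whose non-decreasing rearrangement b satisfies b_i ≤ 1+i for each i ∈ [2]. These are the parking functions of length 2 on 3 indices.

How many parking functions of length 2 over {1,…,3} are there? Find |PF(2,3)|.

Count = (4−2)·4^(2−1) = 2 · 4 = 8 (Konheim–Weiss)
Example (1,3) → sorted (1,3): b_i ≤ 1+i ∀i, a PF.

8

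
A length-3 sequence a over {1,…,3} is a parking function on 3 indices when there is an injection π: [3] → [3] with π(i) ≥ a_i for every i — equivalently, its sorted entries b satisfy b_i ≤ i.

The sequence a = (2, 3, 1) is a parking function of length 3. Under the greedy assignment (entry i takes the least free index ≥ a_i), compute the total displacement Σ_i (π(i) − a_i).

Σπ(i) = 1+…+3 = 6; Σa = 2+3+1 = 6; disp = 6−6 = 0.

0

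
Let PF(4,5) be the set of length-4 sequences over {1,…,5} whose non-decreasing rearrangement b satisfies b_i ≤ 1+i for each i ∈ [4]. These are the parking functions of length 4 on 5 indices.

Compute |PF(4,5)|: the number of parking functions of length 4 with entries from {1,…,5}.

|PF(4,5)| = 2·6^3 = 2·216 = 432 (Pollak)
One tuple (3,4,1,1) → sorted (1,1,3,4): b_i ≤ 1+i ∀i, a PF.

432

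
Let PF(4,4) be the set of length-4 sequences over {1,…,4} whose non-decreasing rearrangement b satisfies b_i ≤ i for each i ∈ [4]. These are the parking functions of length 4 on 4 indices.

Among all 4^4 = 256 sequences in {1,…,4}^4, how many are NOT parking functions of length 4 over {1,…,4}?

131

Count = (4−4+1)·(4+1)^(4−1) = 1 · 125 = 125 (Pollak)
Example (4,3,4,4) → sorted (3,4,4,4): b_1=3>1, not a PF.
Total 256; non-PF = 256−125 = 131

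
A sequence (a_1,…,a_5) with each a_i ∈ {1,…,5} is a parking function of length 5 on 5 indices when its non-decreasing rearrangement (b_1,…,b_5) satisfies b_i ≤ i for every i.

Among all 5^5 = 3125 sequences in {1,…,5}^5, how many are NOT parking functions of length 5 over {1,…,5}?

#PF = (5−5+1)·(5+1)^(5−1) = 1 · 1296 = 1296 (Pollak)
E.g. (1,5,4,5,2) → sorted (1,2,4,5,5): b_3=4>3, not a PF.
5^5 − 1296 = 3125 − 1296 = 1829

1829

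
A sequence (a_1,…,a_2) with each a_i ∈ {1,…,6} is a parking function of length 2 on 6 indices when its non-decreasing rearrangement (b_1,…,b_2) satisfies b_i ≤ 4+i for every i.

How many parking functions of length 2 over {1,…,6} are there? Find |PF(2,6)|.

#PF = (6+1−2)·(6+1)^{2−1} = 5×7 = 35
Check (6,2) → sorted (2,6): b_i ≤ 4+i ∀i, a PF.

35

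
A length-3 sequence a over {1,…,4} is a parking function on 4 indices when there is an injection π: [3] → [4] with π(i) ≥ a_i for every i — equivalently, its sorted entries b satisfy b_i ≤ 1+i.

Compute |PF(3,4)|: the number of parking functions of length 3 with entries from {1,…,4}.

|PF| = (4−3+1)·(4+1)^(3−1) = 2·25 = 50 [KW]
One tuple (1,4,1) → sorted (1,1,4): b_i ≤ 1+i ∀i, a PF.

50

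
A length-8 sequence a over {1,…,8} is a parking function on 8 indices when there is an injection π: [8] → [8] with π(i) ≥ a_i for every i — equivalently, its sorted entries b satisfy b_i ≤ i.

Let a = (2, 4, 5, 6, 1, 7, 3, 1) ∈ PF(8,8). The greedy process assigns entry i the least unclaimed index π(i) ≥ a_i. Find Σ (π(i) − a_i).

Σπ = 8·9/2 = 36 (π permutes [8]); Σa = 2+4+5+6+1+7+3+1 = 29; disp = 36−29 = 7.

7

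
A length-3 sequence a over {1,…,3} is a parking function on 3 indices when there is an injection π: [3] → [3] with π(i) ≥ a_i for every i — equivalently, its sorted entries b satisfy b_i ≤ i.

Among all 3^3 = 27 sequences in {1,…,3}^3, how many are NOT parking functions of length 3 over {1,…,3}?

11

Count = (4−3)·4^(3−1) = 1×16 = 16 [KW]
E.g. (2,3,3) → sorted (2,3,3): b_1=2>1, not a PF.
Total 27; non-PF = 27−16 = 11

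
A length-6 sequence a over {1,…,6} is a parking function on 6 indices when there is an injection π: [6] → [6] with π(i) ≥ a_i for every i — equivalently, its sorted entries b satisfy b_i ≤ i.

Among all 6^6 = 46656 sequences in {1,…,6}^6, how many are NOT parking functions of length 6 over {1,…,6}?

|PF(6,6)| = (7−6)·7^(6−1) = 1 · 16807 = 16807 (Konheim–Weiss)
Check (4,6,5,5,3,3) → sorted (3,3,4,5,5,6): b_1=3>1, not a PF.
6^6 − 16807 = 46656 − 16807 = 29849

29849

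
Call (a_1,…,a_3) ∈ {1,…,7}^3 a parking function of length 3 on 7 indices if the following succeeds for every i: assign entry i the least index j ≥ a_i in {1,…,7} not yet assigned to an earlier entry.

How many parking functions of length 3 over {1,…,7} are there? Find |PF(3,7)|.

320

|PF(3,7)| = (7−3+1)·(7+1)^(3−1) = 5 · 64 = 320 [KW]
Example (2,4,4) → sorted (2,4,4): b_i ≤ 4+i ∀i, a PF.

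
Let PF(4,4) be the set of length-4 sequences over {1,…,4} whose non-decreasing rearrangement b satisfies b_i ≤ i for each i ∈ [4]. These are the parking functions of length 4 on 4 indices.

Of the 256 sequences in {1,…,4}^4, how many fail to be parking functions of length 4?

|PF| = (4+1−4)·(4+1)^{4−1} = 1 · 125 = 125 (Konheim–Weiss)
E.g. (4,3,4,4) → sorted (3,4,4,4): b_1=3>1, not a PF.
Total 256; non-PF = 256−125 = 131

131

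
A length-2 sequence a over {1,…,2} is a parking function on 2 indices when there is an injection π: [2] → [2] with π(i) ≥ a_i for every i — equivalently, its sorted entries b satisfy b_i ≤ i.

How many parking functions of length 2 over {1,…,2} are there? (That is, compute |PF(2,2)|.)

3

|PF| = 1·3^1 = 1 · 3 = 3 [KW]
E.g. (1,1) → sorted (1,1): b_i ≤ i ∀i, a PF.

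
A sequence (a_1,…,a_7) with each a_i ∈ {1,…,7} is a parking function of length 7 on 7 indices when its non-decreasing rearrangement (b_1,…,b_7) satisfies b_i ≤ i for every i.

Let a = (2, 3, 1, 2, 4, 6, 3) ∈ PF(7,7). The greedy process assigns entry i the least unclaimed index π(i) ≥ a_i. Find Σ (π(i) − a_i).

Σπ = 28 ({1..7} each once); Σa = 2+3+1+2+4+6+3 = 21; disp = 28−21 = 7.

7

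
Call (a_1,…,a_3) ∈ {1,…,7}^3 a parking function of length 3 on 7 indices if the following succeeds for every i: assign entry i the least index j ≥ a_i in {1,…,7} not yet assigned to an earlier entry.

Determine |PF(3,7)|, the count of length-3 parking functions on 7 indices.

|PF(3,7)| = (7+1−3)·(7+1)^{3−1} = 5·64 = 320 (Konheim–Weiss)
Check (6,5,3) → sorted (3,5,6): b_i ≤ 4+i ∀i, a PF.

320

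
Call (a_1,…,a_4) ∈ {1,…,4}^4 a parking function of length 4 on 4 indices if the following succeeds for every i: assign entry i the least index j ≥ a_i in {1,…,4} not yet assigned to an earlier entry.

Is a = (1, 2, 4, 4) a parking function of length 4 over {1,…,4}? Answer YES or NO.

NO

Order a: b = (1, 2, 4, 4).
  b_1=1 ≤ 1
  b_2=2 ≤ 2
  b_3=4 > 3
  fails at i=3 ⇒ NO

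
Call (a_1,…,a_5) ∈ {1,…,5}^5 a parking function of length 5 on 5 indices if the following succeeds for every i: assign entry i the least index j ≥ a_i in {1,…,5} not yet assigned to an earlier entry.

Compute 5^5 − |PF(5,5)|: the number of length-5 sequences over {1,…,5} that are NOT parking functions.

#PF = 1·6^4 = 1·1296 = 1296 (Pollak)
Check (3,4,4,4,4) → sorted (3,4,4,4,4): b_1=3>1, not a PF.
5^5 − 1296 = 3125 − 1296 = 1829

1829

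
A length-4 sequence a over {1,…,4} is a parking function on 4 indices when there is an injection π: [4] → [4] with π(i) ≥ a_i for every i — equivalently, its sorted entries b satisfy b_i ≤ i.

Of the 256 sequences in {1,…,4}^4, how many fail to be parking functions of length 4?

131

Count = (5−4)·5^(4−1) = 1·125 = 125 (Pollak)
One tuple (4,2,3,3) → sorted (2,3,3,4): b_1=2>1, not a PF.
So 256 − 125 = 131 fail.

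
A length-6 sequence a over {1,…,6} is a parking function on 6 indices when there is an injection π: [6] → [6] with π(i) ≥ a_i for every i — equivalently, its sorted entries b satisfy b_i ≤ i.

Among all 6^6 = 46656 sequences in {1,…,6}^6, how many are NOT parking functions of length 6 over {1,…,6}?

Count = (7−6)·7^(6−1) = 1·16807 = 16807
Check (6,2,3,1,6,5) → sorted (1,2,3,5,6,6): b_4=5>4, not a PF.
6^6 − 16807 = 46656 − 16807 = 29849

29849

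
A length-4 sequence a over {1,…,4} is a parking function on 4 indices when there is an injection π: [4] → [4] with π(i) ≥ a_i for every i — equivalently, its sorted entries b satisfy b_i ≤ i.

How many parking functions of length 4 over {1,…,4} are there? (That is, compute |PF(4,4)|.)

|PF(4,4)| = 1·5^3 = 1 · 125 = 125 (Pollak)
E.g. (4,1,1,1) → sorted (1,1,1,4): b_i ≤ i ∀i, a PF.

125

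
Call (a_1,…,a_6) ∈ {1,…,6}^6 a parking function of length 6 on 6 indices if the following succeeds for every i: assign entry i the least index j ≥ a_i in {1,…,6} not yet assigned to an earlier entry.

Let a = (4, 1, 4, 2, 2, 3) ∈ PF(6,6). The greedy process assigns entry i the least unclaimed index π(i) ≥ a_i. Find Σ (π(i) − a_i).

Σπ = 21 ({1..6} each once); Σa = 4+1+4+2+2+3 = 16; disp = 21−16 = 5.

5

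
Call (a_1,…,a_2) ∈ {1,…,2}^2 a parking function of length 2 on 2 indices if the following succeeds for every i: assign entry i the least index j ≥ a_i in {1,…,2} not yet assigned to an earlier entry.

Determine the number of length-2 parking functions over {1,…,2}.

#PF = 1·3^1 = 1 · 3 = 3 (Konheim–Weiss)
E.g. (1,1) → sorted (1,1): b_i ≤ i ∀i, a PF.

3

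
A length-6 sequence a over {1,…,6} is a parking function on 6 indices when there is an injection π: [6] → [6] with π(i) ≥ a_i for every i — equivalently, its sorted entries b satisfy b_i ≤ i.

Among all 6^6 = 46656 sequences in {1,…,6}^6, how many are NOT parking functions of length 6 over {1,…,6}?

29849

#PF = (7−6)·7^(6−1) = 1·16807 = 16807 (Konheim–Weiss)
Check (6,3,1,4,4,6) → sorted (1,3,4,4,6,6): b_2=3>2, not a PF.
Total 46656; non-PF = 46656−16807 = 29849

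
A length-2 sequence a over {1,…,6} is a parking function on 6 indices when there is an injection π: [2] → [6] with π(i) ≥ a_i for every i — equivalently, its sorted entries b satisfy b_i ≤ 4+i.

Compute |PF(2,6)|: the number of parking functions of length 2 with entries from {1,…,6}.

35

#PF = (6+1−2)·(6+1)^{2−1} = 5×7 = 35
Check (1,2) → sorted (1,2): b_i ≤ 4+i ∀i, a PF.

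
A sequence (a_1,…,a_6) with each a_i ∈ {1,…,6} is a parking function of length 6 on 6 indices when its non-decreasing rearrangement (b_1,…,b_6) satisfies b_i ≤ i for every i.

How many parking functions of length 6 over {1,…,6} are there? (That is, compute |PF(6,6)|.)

#PF = (7−6)·7^(6−1) = 1·16807 = 16807 (Pollak)
E.g. (1,2,1,2,5,6) → sorted (1,1,2,2,5,6): b_i ≤ i ∀i, a PF.

16807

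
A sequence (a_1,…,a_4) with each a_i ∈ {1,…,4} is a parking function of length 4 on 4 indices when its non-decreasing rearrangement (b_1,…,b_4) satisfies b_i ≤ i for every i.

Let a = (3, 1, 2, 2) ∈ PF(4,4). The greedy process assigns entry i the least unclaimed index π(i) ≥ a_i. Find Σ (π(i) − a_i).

2

Σπ(i) = 1+…+4 = 10; Σa = 3+1+2+2 = 8; disp = 10−8 = 2.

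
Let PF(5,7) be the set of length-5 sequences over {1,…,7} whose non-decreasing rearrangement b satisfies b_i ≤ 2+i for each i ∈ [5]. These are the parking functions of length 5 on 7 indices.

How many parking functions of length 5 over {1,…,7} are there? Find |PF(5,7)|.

12288

#PF = (8−5)·8^(5−1) = 3 · 4096 = 12288 (Konheim–Weiss)
One tuple (7,3,1,6,1) → sorted (1,1,3,6,7): b_i ≤ 2+i ∀i, a PF.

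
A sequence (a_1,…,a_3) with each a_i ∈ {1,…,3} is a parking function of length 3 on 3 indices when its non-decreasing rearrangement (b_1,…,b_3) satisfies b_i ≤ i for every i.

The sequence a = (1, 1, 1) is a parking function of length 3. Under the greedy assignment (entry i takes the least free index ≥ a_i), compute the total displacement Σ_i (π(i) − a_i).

3

Σπ = 6 ({1..3} each once); Σa = 1+1+1 = 3; disp = 6−3 = 3.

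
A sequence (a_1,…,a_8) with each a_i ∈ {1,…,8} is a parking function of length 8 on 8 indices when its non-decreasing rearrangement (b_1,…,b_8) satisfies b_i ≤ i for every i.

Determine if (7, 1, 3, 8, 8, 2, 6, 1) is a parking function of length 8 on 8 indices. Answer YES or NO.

NO

Order a: b = (1, 1, 2, 3, 6, 7, 8, 8).
  b_1=1 ≤ 1
  b_2=1 ≤ 2
  b_3=2 ≤ 3
  b_4=3 ≤ 4
  b_5=6 > 5
  fails at i=5 ⇒ NO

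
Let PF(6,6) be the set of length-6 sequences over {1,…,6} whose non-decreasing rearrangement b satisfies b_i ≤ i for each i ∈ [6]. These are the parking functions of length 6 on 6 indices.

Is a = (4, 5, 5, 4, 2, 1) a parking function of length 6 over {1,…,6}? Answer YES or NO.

NO

Rearranged: b = (1, 2, 4, 4, 5, 5).
  b_1=1 ≤ 1
  b_2=2 ≤ 2
  b_3=4 > 3
  fails at i=3 ⇒ NO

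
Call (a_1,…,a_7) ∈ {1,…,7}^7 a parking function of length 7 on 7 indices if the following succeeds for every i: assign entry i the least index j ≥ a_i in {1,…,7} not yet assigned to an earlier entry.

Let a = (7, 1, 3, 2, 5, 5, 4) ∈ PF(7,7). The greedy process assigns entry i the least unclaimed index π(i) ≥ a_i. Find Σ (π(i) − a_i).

1

Σπ(i) = 1+…+7 = 28; Σa = 7+1+3+2+5+5+4 = 27; disp = 28−27 = 1.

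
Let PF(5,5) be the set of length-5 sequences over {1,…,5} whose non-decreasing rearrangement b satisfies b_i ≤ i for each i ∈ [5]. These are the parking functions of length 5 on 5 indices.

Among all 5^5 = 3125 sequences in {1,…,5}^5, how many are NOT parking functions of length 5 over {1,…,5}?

1829

Count = (6−5)·6^(5−1) = 1×1296 = 1296 (Konheim–Weiss)
E.g. (5,5,1,5,4) → sorted (1,4,5,5,5): b_2=4>2, not a PF.
Total 3125; non-PF = 3125−1296 = 1829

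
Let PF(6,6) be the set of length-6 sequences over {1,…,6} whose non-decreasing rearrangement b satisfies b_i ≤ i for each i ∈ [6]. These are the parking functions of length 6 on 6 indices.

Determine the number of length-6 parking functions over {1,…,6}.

16807

#PF = (6−6+1)·(6+1)^(6−1) = 1·16807 = 16807 (Pollak)
Example (4,3,2,1,5,1) → sorted (1,1,2,3,4,5): b_i ≤ i ∀i, a PF.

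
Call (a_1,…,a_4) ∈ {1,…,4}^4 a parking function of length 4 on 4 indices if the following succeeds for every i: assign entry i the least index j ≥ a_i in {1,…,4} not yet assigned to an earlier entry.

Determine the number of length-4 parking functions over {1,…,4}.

#PF = 1·5^3 = 1 · 125 = 125
One tuple (1,1,1,1) → sorted (1,1,1,1): b_i ≤ i ∀i, a PF.

125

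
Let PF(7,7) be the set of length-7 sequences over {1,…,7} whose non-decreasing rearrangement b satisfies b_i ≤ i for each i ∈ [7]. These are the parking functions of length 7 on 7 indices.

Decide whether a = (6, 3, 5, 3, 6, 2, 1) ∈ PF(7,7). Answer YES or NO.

Sorted: b = (1, 2, 3, 3, 5, 6, 6).
  b_1=1 ≤ 1
  b_2=2 ≤ 2
  b_3=3 ≤ 3
  b_4=3 ≤ 4
  b_5=5 ≤ 5
  b_6=6 ≤ 6
  b_7=6 ≤ 7
All bounds hold ⇒ YES

YES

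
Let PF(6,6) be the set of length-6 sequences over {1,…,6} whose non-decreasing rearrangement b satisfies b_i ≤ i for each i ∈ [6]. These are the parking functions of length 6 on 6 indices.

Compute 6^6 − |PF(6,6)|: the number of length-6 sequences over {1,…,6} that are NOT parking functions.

|PF(6,6)| = (6−6+1)·(6+1)^(6−1) = 1 · 16807 = 16807 (Pollak)
Check (5,6,6,5,3,6) → sorted (3,5,5,6,6,6): b_1=3>1, not a PF.
Total 46656; non-PF = 46656−16807 = 29849

29849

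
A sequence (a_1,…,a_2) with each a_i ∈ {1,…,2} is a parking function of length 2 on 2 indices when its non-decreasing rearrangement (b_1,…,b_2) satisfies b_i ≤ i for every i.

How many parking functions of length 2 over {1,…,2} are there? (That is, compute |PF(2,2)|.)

3

#PF = (3−2)·3^(2−1) = 1 · 3 = 3 (Pollak)
Check (1,1) → sorted (1,1): b_i ≤ i ∀i, a PF.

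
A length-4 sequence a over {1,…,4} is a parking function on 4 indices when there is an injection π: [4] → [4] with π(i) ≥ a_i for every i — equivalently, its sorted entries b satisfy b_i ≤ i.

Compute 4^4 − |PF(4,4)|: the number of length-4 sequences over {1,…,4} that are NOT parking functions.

131

Count = (4−4+1)·(4+1)^(4−1) = 1×125 = 125 (Konheim–Weiss)
Example (3,3,4,4) → sorted (3,3,4,4): b_1=3>1, not a PF.
4^4 − 125 = 256 − 125 = 131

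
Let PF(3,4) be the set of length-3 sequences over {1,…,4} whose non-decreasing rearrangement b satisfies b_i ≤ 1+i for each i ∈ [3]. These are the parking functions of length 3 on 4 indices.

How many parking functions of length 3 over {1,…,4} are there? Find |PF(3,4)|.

50

|PF(3,4)| = (4−3+1)·(4+1)^(3−1) = 2 · 25 = 50
One tuple (2,4,2) → sorted (2,2,4): b_i ≤ 1+i ∀i, a PF.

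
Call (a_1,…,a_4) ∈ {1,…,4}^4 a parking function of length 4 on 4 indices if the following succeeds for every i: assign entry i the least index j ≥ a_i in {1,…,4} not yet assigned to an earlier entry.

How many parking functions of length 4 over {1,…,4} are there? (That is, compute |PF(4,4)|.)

125

#PF = (4+1−4)·(4+1)^{4−1} = 1 · 125 = 125 [KW]
Example (4,3,1,2) → sorted (1,2,3,4): b_i ≤ i ∀i, a PF.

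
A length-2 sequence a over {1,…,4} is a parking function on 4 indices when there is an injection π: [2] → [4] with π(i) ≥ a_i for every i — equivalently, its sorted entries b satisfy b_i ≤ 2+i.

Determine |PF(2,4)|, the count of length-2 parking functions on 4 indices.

#PF = (4−2+1)·(4+1)^(2−1) = 3·5 = 15 (Pollak)
Example (3,4) → sorted (3,4): b_i ≤ 2+i ∀i, a PF.

15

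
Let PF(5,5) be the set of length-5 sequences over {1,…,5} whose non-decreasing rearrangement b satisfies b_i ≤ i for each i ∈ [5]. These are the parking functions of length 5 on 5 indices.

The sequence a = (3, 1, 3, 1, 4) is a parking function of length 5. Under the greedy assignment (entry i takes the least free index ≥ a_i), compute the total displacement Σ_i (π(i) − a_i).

3

Σπ = 15 ({1..5} each once); Σa = 3+1+3+1+4 = 12; disp = 15−12 = 3.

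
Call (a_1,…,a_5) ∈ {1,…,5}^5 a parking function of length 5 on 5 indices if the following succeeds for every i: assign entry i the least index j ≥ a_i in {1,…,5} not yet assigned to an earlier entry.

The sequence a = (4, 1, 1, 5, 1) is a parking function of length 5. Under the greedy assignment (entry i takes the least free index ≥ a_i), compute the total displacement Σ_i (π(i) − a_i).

Σπ(i) = 1+…+5 = 15; Σa = 4+1+1+5+1 = 12; disp = 15−12 = 3.

3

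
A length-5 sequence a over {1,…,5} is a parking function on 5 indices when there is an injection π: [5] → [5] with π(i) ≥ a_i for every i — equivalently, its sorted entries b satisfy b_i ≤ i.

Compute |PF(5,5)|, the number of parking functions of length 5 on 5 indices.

|PF(5,5)| = (5−5+1)·(5+1)^(5−1) = 1×1296 = 1296
Example (2,2,1,3,2) → sorted (1,2,2,2,3): b_i ≤ i ∀i, a PF.

1296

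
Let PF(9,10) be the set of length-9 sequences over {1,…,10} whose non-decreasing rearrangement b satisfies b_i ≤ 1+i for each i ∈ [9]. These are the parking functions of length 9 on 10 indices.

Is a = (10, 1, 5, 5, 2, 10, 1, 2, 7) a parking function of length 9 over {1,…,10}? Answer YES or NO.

Rearranged: b = (1, 1, 2, 2, 5, 5, 7, 10, 10).
  b_1=1 ≤ 2
  b_2=1 ≤ 3
  b_3=2 ≤ 4
  b_4=2 ≤ 5
  b_5=5 ≤ 6
  b_6=5 ≤ 7
  b_7=7 ≤ 8
  b_8=10 > 9
  fails at i=8 ⇒ NO

NO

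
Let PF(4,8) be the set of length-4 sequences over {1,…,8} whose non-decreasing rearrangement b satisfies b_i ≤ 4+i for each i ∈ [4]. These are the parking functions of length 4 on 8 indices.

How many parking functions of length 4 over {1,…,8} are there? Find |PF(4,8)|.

3645

|PF(4,8)| = 5·9^3 = 5·729 = 3645 (Konheim–Weiss)
E.g. (3,5,7,7) → sorted (3,5,7,7): b_i ≤ 4+i ∀i, a PF.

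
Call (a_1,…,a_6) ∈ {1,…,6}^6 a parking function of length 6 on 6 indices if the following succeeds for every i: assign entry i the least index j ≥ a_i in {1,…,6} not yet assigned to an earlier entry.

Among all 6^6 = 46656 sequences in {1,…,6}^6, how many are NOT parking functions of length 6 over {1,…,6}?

Count = (7−6)·7^(6−1) = 1 · 16807 = 16807 [KW]
Check (5,6,6,5,3,6) → sorted (3,5,5,6,6,6): b_1=3>1, not a PF.
Total 46656; non-PF = 46656−16807 = 29849

29849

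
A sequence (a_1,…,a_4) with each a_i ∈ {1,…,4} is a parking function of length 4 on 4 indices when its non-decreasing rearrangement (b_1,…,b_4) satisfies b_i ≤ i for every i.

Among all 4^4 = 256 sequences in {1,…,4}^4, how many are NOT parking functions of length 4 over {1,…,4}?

131

Count = (4−4+1)·(4+1)^(4−1) = 1·125 = 125 (Pollak)
Check (3,3,3,4) → sorted (3,3,3,4): b_1=3>1, not a PF.
So 256 − 125 = 131 fail.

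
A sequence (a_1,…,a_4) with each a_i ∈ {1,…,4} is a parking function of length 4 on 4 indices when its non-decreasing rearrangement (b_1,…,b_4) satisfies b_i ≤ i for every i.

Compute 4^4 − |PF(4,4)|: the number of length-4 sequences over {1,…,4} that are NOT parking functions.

|PF| = 1·5^3 = 1×125 = 125 [KW]
Check (4,3,4,3) → sorted (3,3,4,4): b_1=3>1, not a PF.
Total 256; non-PF = 256−125 = 131

131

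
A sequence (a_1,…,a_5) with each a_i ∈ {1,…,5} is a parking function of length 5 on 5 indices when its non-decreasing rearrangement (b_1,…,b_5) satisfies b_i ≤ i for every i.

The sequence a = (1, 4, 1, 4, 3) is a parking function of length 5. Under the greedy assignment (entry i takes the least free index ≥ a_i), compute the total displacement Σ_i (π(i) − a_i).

Σπ = 15 ({1..5} each once); Σa = 1+4+1+4+3 = 13; disp = 15−13 = 2.

2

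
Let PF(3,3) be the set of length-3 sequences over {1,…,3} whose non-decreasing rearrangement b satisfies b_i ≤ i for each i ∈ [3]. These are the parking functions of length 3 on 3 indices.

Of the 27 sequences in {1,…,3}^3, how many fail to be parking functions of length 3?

|PF| = (3−3+1)·(3+1)^(3−1) = 1 · 16 = 16 (Konheim–Weiss)
Check (3,3,3) → sorted (3,3,3): b_1=3>1, not a PF.
3^3 − 16 = 27 − 16 = 11

11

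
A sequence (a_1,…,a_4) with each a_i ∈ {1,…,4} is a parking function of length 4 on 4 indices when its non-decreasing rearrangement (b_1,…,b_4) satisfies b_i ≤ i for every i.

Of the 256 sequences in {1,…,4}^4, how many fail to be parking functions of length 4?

|PF| = 1·5^3 = 1 · 125 = 125 (Konheim–Weiss)
One tuple (2,4,2,4) → sorted (2,2,4,4): b_1=2>1, not a PF.
So 256 − 125 = 131 fail.

131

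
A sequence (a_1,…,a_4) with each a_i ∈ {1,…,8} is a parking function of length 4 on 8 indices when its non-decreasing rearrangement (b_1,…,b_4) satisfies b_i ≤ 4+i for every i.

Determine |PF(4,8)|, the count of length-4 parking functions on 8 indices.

Count = 5·9^3 = 5 · 729 = 3645 (Pollak)
Example (5,8,5,4) → sorted (4,5,5,8): b_i ≤ 4+i ∀i, a PF.

3645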